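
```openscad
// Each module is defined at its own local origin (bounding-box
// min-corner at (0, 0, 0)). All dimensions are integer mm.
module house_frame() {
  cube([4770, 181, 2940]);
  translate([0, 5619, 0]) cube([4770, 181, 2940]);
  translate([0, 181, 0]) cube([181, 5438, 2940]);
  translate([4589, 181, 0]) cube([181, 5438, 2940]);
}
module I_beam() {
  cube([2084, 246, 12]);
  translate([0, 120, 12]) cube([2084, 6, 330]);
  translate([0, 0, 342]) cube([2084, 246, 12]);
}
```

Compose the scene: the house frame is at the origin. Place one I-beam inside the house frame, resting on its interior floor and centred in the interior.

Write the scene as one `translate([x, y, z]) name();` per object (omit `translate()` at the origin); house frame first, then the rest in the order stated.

house_frame();
translate([1343, 2777, 0]) I_beam();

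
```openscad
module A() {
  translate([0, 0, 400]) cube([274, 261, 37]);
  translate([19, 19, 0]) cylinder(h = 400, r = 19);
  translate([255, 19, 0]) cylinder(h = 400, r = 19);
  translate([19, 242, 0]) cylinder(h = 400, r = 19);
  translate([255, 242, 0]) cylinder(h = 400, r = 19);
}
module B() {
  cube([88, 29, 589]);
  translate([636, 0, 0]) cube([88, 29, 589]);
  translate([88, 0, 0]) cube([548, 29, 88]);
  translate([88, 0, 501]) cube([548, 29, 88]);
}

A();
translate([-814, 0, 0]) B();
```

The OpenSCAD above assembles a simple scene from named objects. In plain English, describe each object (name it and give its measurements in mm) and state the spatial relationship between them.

A is a four-legged stool. The seat is a 274×261×37 mm slab whose top surface is at z = 437 mm; four round legs, each 38 mm in diameter, run from the floor (z = 0) to the underside of the seat, each leg's axis is inset half a diameter from the nearest pair of seat edges (so the leg's bounding box is flush with the corner).

B is a picture frame with a 548×413 mm rectangular opening (x by z) and a uniform 88 mm border on every side. Frame depth is 29 mm along y. It is built from two vertical stiles running the full outside height and two horizontal rails spanning the gap between the stiles.

The picture frame is on the floor beside the stool on its −x side.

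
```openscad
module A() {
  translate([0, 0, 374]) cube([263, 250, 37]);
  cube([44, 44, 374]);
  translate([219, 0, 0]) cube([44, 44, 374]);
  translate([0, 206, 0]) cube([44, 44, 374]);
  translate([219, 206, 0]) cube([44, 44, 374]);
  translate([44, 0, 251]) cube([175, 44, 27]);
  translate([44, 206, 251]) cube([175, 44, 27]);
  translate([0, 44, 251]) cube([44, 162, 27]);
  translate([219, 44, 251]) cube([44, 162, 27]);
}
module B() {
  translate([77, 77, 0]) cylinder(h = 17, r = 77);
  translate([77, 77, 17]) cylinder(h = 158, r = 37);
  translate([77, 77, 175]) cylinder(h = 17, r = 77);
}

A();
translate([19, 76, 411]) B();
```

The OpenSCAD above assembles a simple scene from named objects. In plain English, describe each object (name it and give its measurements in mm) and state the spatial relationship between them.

A is a four-legged stool. The seat is a 263×250×37 mm slab whose top surface is at z = 411 mm; four square legs, each 44×44 mm in cross-section, run from the floor (z = 0) to the underside of the seat, each flush with a corner of the seat. Four stretchers, 44 mm wide and 27 mm tall, connect adjacent legs with their undersides at z = 251 mm, each running between the inner faces of the legs it joins and aligned with the legs' outer faces on the other axis.

B is a spool: two coaxial disc flanges of radius 77 mm and thickness 17 mm, joined by a core cylinder of radius 37 mm and height 158 mm. The lower flange rests on z = 0 and the three cylinders share a vertical axis.

The spool is on top of the stool.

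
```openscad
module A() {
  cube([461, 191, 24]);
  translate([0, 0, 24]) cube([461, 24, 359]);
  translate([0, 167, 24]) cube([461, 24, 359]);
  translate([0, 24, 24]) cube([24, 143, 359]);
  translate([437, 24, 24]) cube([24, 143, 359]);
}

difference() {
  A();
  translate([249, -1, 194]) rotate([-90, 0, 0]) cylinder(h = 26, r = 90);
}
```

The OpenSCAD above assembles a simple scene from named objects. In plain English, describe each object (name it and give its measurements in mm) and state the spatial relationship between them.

A is an open storage box with external size 461×191×383 mm and wall thickness 24 mm (the base is also 24 mm thick). The base covers the whole footprint; the four walls stand on the base, with the y-facing walls full-width and the x-facing walls fitting between their inner faces.

The open box has a circular hole of radius 90 mm through its front wall, centred at (x = 249, z = 194).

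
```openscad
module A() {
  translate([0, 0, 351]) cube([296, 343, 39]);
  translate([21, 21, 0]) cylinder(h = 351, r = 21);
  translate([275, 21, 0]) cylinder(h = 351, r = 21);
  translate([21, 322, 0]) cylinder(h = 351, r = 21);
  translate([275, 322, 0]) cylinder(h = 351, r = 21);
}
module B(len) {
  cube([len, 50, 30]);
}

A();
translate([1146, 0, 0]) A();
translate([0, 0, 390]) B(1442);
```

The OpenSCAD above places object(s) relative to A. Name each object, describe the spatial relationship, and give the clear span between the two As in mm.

Second stool starts at x = 1146; first ends at x = 296; clear span = 1146 − 296 = 850 mm.

A is a stool. B is a beam. A beam spans the tops of two stools. The clear span between the two stools is 850 mm.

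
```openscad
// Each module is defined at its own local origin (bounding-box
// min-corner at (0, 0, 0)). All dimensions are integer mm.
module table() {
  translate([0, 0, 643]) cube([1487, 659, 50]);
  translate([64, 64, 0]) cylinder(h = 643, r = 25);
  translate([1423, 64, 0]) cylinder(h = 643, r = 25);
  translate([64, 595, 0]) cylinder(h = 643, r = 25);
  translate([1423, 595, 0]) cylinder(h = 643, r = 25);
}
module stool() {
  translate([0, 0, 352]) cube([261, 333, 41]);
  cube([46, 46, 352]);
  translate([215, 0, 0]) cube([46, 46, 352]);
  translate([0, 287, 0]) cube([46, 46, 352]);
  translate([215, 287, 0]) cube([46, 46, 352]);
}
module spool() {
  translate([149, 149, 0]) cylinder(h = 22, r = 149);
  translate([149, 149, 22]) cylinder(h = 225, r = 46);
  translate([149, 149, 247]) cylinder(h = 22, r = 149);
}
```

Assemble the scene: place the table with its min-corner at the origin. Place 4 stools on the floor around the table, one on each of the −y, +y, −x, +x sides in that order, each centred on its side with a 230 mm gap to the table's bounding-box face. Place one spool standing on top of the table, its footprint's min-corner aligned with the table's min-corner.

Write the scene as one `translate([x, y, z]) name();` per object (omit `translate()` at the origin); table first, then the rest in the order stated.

table();
translate([613, -563, 0]) stool();
translate([613, 889, 0]) stool();
translate([-491, 163, 0]) stool();
translate([1717, 163, 0]) stool();
translate([0, 0, 693]) spool();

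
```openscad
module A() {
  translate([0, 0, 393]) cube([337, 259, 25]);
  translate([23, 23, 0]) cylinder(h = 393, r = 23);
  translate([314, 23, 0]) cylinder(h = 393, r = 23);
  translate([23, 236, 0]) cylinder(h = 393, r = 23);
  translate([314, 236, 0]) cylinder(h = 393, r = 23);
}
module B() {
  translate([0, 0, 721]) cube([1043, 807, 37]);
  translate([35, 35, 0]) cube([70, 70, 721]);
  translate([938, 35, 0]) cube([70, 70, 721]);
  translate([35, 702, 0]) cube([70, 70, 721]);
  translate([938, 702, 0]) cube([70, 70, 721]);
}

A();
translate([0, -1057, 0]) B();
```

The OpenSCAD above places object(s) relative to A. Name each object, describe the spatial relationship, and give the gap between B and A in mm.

The table's nearest face is 250 mm from the stool's −y face.

A is a stool. B is a table. The table is on the floor beside the stool on its −y side. The gap between the table and the stool is 250 mm.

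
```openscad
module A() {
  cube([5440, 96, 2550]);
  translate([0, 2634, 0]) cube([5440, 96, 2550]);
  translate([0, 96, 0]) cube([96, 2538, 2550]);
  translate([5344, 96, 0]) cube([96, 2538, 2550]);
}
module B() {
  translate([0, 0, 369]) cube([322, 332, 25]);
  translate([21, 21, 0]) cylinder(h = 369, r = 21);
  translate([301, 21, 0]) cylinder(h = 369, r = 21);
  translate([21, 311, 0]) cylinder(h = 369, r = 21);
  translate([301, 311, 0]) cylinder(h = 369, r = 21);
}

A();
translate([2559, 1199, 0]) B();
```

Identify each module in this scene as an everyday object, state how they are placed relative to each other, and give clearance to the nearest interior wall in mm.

A is a house frame. B is a stool. The stool sits inside the house frame, centred. The clearance to the nearest interior wall is 1103 mm.

Clearances: x = 2463, y = 1103; minimum 1103 mm.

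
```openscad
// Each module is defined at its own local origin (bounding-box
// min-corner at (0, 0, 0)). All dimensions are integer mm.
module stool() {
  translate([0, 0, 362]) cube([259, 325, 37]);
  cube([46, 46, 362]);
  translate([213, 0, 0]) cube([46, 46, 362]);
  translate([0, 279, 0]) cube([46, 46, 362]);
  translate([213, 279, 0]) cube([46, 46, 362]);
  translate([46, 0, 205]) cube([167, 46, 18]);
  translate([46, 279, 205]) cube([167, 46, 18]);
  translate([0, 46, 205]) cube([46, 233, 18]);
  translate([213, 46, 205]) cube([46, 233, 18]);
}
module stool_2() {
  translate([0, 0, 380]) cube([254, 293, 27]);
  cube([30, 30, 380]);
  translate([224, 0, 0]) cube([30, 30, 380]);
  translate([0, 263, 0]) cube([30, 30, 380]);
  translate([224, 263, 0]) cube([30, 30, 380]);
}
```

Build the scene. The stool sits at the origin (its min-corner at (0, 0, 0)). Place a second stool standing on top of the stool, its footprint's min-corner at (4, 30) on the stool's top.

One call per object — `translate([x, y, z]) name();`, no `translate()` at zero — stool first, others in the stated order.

stool();
translate([4, 30, 399]) stool_2();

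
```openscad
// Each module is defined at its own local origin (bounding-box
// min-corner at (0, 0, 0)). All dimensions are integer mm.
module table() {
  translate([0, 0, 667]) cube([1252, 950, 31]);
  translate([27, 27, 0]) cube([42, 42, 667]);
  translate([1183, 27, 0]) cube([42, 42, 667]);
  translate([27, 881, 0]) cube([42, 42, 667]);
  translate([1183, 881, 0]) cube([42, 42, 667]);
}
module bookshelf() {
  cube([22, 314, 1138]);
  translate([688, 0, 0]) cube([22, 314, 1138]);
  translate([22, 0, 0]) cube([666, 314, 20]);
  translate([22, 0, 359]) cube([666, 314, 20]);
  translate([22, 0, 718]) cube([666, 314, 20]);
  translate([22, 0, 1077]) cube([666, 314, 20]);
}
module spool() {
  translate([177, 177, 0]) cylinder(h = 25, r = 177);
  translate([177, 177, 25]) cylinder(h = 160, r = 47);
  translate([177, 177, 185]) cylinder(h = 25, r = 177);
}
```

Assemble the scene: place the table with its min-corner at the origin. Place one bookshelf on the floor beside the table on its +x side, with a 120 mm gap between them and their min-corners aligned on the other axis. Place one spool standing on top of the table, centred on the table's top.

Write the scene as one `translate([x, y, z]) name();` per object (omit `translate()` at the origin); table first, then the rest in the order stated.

table();
translate([1372, 0, 0]) bookshelf();
translate([449, 298, 698]) spool();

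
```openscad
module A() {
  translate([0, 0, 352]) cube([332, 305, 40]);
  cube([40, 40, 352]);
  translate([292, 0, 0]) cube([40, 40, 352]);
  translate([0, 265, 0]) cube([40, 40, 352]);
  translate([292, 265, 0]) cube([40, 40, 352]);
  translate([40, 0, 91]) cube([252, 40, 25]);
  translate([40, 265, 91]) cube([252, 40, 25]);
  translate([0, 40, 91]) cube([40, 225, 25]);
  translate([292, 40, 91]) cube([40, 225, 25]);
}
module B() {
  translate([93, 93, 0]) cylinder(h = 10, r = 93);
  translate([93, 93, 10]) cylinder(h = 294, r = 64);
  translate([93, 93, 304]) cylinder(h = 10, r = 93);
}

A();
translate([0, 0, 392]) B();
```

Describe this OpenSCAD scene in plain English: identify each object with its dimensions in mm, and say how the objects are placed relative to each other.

A is a four-legged stool. The seat is a 332×305×40 mm slab whose top surface is at z = 392 mm; four square legs, each 40×40 mm in cross-section, run from the floor (z = 0) to the underside of the seat, each flush with a corner of the seat. Four stretchers, 40 mm wide and 25 mm tall, connect adjacent legs with their undersides at z = 91 mm, each running between the inner faces of the legs it joins and aligned with the legs' outer faces on the other axis.

B is a spool: two coaxial disc flanges of radius 93 mm and thickness 10 mm, joined by a core cylinder of radius 64 mm and height 294 mm. The lower flange rests on z = 0 and the three cylinders share a vertical axis.

The spool is on top of the stool.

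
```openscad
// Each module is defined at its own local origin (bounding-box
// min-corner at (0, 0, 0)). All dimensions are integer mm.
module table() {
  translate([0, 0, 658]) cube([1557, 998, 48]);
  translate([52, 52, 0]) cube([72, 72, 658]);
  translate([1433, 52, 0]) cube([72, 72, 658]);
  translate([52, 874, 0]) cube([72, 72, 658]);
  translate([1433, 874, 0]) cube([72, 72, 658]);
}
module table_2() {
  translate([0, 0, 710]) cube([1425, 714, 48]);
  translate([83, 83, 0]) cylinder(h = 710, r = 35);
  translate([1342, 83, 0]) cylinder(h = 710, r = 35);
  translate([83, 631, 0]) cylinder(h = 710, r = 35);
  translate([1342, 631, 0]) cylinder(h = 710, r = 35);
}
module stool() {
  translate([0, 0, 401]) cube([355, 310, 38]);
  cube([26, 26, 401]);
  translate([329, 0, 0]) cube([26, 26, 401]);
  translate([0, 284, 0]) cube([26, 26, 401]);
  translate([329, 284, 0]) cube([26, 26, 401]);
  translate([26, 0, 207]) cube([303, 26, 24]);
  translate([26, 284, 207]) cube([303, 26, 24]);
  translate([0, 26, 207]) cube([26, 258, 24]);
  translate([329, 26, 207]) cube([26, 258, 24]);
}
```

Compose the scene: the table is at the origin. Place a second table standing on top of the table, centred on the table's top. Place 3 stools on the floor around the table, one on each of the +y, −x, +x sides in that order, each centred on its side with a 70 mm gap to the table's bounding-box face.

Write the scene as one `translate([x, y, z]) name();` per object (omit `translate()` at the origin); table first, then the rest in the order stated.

table();
translate([66, 142, 706]) table_2();
translate([601, 1068, 0]) stool();
translate([-425, 344, 0]) stool();
translate([1627, 344, 0]) stool();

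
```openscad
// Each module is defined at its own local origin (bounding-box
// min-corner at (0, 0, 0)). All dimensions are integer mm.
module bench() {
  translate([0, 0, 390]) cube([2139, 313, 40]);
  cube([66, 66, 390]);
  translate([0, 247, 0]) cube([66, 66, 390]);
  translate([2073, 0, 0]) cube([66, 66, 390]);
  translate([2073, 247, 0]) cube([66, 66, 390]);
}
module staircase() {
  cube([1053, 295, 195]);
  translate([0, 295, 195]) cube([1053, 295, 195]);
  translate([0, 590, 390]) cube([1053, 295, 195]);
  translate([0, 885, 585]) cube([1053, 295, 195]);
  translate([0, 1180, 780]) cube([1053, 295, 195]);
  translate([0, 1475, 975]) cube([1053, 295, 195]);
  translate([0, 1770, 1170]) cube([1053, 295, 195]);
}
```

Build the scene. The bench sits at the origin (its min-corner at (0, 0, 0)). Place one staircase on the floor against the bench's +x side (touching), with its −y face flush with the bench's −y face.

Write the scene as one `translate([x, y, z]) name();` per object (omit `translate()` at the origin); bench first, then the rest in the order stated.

bench();
translate([2139, 0, 0]) staircase();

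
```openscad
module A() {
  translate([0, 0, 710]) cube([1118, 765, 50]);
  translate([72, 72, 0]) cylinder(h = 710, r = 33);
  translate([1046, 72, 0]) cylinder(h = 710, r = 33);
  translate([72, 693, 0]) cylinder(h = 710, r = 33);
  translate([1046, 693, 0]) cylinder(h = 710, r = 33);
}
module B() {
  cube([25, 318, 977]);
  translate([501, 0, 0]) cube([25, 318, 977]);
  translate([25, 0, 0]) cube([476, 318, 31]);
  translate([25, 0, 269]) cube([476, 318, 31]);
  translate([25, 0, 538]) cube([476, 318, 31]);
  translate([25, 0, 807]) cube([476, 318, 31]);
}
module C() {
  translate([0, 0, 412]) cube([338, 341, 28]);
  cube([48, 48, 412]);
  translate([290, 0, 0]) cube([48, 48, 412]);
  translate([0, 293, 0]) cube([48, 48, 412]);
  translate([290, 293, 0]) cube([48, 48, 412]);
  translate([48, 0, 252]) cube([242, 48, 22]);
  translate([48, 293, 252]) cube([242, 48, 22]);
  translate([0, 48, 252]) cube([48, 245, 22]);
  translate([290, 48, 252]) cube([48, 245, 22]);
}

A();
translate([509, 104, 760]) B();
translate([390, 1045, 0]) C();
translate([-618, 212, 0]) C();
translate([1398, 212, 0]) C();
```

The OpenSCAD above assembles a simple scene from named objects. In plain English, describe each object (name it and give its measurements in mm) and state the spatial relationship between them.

A is a table: top 1118 mm (x) × 765 mm (y), 50 mm thick, upper face at z = 760 mm, on four round legs of 66 mm diameter, each leg's bounding box inset 39 mm from the nearest pair of top edges, running from z = 0 to the bottom of the top.

B is a bookshelf 526 mm wide overall, 318 mm deep and 977 mm tall. The two sides are 25 mm thick vertical panels. 4 horizontal shelves of 31 mm thickness span between the inner faces of the sides; the lowest shelf sits on the floor and shelves are stacked with a clear vertical gap of 238 mm between each pair.

C is a simple wooden stool: a rectangular seat 338 mm (x) by 341 mm (y), 28 mm thick, top face at z = 440 mm, on four square legs, each 48×48 mm in cross-section. The legs rest on z = 0, each flush with a corner of the seat. Four stretchers, 48 mm wide and 22 mm tall, connect adjacent legs with their undersides at z = 252 mm, each running between the inner faces of the legs it joins and aligned with the legs' outer faces on the other axis.

The bookshelf is on top of the table. Three stools sit around the table at the +y, −x, +x sides.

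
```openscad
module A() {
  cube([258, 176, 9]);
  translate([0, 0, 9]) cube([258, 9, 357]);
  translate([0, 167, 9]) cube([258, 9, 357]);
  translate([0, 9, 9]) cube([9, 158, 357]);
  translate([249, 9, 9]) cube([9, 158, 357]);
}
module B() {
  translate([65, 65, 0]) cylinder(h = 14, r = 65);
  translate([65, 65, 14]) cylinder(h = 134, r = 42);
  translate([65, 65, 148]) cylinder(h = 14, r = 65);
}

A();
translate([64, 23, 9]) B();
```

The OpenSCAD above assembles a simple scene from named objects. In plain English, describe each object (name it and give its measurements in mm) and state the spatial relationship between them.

A is an open-topped rectangular box: outside dimensions 258×176×366 mm, with a uniform wall and base thickness of 9 mm. The base is a full 258×176 slab on the floor; four walls sit on top of the base. The front and back walls (the −y and +y sides) span the full width; the two side walls fit between them.

B is a spool: two coaxial disc flanges of radius 65 mm and thickness 14 mm, joined by a core cylinder of radius 42 mm and height 134 mm. The lower flange rests on z = 0 and the three cylinders share a vertical axis.

The spool sits inside the open box, centred.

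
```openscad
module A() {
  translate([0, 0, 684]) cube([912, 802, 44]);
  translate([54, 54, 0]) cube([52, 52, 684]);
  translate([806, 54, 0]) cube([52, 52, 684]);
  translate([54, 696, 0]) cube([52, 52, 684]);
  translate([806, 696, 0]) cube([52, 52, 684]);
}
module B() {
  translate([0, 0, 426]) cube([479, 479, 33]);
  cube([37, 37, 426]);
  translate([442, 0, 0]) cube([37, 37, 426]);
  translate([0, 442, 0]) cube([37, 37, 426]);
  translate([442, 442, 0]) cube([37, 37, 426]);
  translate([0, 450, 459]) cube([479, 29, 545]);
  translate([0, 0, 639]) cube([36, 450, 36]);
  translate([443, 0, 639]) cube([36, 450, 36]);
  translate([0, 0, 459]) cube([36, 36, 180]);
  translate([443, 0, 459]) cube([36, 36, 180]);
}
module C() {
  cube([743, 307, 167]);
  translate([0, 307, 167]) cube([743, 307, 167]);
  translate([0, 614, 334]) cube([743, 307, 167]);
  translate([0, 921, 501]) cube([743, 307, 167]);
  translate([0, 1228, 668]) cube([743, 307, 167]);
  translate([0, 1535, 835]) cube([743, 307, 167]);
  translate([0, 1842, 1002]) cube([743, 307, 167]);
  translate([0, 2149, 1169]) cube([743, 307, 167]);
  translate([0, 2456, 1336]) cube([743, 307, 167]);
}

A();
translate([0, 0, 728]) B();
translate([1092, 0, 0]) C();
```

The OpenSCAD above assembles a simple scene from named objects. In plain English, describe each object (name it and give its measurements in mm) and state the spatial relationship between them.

A is a table: top 912 mm (x) × 802 mm (y), 44 mm thick, upper face at z = 728 mm, on four 52×52 mm square legs, each inset 54 mm from the nearest pair of top edges, running from z = 0 to the bottom of the top.

B is a chair. The seat is a 479×479×33 mm slab with its top at z = 459 mm, on four 37×37 mm corner legs (flush with the seat edges, standing on z = 0). A flat backrest 29 mm thick, 545 mm tall, spans the full seat width and rises from the seat top along its +y edge, rear face flush with the rear of the seat. Two armrests of 36×36 mm section run along each side from the seat's front edge to the front of the backrest, top faces 216 mm above the seat top and outer faces flush with the seat's x-edges; a 36×36 mm post under the front of each armrest stands on the seat at the front corner.

C is a run of 9 identical solid stair steps. Each tread is 743×307 mm and each step block is 167 mm high. Step 1 rests on the floor; step k is offset from step 1 by (k−1)×307 mm in y and (k−1)×167 mm in z.

The chair is on top of the table. The staircase is on the floor beside the table on its +x side.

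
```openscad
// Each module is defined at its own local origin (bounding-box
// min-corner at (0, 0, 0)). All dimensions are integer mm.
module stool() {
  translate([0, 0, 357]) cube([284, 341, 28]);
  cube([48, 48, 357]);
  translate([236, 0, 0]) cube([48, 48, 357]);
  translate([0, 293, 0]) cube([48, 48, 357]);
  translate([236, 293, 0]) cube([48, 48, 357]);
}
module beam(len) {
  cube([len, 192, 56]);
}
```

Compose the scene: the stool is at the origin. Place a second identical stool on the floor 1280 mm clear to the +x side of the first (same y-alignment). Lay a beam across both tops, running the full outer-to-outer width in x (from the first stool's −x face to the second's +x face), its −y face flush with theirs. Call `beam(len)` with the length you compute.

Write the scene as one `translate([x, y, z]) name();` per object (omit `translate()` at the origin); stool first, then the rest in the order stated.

stool();
translate([1564, 0, 0]) stool();
translate([0, 0, 385]) beam(1848);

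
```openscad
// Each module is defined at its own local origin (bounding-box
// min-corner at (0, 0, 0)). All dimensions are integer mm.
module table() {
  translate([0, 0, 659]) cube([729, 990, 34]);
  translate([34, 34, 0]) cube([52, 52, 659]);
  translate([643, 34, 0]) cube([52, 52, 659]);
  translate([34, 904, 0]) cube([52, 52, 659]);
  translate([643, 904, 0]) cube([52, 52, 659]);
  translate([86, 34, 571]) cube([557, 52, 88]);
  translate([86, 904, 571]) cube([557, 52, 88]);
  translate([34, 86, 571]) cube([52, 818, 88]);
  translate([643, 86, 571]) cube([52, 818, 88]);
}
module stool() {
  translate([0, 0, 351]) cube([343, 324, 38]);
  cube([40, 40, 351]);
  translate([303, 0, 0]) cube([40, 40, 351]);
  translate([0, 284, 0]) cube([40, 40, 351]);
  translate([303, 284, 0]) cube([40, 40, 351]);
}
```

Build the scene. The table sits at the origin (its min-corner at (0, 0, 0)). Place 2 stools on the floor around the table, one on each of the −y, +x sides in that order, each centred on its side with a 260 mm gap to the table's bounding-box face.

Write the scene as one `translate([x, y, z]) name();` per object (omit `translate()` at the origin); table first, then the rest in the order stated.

table();
translate([193, -584, 0]) stool();
translate([989, 333, 0]) stool();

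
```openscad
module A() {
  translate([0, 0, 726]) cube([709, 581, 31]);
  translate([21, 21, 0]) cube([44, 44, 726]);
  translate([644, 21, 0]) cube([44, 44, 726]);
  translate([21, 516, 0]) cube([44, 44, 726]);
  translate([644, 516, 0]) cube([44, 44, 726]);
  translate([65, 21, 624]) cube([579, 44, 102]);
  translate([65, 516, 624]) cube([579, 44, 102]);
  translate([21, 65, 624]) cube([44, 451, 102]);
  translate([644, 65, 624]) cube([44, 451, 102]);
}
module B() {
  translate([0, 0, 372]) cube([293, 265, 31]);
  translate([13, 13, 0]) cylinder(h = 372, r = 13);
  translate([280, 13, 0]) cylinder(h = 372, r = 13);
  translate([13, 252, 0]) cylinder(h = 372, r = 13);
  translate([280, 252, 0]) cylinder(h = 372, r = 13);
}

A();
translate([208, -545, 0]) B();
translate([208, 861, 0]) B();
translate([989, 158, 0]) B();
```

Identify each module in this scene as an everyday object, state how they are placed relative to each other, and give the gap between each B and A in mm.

A is a table. B is a stool. Three stools sit around the table at the −y, +y, +x sides. The gap between each stool and the table is 280 mm.

Each stool's nearest face is 280 mm from the table's bounding box.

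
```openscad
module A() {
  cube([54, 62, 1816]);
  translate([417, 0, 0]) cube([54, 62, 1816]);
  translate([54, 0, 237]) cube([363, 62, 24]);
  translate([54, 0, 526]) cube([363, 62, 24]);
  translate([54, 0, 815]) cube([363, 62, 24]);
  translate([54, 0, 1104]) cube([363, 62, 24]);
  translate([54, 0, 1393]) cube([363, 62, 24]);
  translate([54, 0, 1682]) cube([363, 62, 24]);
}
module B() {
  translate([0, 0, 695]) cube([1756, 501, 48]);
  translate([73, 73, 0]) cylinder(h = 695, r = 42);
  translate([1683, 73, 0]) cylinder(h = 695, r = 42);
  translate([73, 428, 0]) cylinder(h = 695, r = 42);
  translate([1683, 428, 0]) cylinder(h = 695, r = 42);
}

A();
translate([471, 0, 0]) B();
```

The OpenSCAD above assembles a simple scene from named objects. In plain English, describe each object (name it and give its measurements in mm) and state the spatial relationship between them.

A is a wooden ladder with two side rails of 54×62 mm section and 1816 mm height, set 471 mm apart overall. Between them run 6 rectangular rungs (62 mm deep, 24 mm thick), front faces flush with the rails' −y face. The bottom of the first rung is 237 mm above the floor and each subsequent rung is 289 mm higher than the one below.

B is a table with a 1756×501 mm rectangular top, 48 mm thick, top surface at z = 743 mm, supported by four round legs of 84 mm diameter, each leg's bounding box inset 31 mm from the nearest pair of top edges, running from the floor.

The table is against the ladder's +x side, with their −y faces flush.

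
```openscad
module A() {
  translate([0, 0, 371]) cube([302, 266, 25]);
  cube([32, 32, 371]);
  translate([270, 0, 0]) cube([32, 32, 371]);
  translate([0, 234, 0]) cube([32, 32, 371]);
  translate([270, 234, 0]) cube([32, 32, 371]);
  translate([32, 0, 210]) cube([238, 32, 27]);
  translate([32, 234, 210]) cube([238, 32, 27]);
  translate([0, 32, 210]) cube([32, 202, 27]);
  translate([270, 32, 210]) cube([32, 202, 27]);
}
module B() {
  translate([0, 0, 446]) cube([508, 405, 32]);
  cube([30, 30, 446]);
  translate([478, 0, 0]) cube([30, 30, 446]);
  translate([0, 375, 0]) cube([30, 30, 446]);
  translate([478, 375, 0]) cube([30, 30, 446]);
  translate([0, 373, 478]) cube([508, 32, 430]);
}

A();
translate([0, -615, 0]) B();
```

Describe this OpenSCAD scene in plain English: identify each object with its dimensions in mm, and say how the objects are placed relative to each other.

A is a four-legged stool. The seat is a 302×266×25 mm slab whose top surface is at z = 396 mm; four square legs, each 32×32 mm in cross-section, run from the floor (z = 0) to the underside of the seat, each flush with a corner of the seat. Four stretchers, 32 mm wide and 27 mm tall, connect adjacent legs with their undersides at z = 210 mm, each running between the inner faces of the legs it joins and aligned with the legs' outer faces on the other axis.

B is a chair. The seat is a 508×405×32 mm slab with its top at z = 478 mm, on four 30×30 mm corner legs (flush with the seat edges, standing on z = 0). A flat backrest 32 mm thick, 430 mm tall, spans the full seat width and rises from the seat top along its +y edge, rear face flush with the rear of the seat.

The chair is on the floor beside the stool on its −y side.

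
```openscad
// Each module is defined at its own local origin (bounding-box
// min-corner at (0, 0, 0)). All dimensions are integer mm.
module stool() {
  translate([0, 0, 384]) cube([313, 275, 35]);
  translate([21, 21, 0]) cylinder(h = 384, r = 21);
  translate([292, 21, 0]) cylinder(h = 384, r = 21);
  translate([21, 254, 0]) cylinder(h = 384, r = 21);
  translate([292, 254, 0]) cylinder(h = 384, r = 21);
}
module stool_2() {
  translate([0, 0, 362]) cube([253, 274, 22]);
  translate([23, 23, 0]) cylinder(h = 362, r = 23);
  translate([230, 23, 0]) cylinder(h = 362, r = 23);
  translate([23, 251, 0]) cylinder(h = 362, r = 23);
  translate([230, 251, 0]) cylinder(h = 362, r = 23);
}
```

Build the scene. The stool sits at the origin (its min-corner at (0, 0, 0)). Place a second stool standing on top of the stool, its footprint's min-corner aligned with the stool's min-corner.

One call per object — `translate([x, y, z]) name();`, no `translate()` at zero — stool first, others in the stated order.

stool();
translate([0, 0, 419]) stool_2();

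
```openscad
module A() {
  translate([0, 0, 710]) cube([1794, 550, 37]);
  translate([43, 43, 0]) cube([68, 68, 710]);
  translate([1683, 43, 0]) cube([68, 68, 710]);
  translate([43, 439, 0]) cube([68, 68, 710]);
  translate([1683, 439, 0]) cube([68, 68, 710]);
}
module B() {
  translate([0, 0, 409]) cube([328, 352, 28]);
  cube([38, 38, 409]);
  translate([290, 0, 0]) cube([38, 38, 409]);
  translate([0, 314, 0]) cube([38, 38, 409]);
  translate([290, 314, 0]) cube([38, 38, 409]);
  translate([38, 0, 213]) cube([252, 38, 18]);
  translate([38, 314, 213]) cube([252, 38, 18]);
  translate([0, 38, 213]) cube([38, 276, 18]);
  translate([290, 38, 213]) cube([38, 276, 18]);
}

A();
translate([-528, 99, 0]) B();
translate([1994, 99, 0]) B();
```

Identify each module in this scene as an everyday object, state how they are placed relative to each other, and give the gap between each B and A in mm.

Each stool's nearest face is 200 mm from the table's bounding box.

A is a table. B is a stool. Two stools sit around the table at the −x, +x sides. The gap between each stool and the table is 200 mm.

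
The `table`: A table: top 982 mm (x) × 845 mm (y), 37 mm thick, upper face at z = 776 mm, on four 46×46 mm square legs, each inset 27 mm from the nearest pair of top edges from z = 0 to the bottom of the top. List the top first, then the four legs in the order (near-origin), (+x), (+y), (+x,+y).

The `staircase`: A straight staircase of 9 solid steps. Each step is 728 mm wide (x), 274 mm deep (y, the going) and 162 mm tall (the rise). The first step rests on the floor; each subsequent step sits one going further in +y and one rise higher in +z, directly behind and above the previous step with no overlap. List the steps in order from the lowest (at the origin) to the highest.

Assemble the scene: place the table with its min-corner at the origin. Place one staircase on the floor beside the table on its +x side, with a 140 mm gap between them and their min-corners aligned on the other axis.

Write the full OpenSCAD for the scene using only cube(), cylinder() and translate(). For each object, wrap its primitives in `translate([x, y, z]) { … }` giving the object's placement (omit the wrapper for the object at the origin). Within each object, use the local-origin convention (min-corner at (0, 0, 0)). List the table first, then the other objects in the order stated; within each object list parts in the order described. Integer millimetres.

translate([0, 0, 739]) cube([982, 845, 37]);
translate([27, 27, 0]) cube([46, 46, 739]);
translate([909, 27, 0]) cube([46, 46, 739]);
translate([27, 772, 0]) cube([46, 46, 739]);
translate([909, 772, 0]) cube([46, 46, 739]);
translate([1122, 0, 0]) {
  cube([728, 274, 162]);
  translate([0, 274, 162]) cube([728, 274, 162]);
  translate([0, 548, 324]) cube([728, 274, 162]);
  translate([0, 822, 486]) cube([728, 274, 162]);
  translate([0, 1096, 648]) cube([728, 274, 162]);
  translate([0, 1370, 810]) cube([728, 274, 162]);
  translate([0, 1644, 972]) cube([728, 274, 162]);
  translate([0, 1918, 1134]) cube([728, 274, 162]);
  translate([0, 2192, 1296]) cube([728, 274, 162]);
}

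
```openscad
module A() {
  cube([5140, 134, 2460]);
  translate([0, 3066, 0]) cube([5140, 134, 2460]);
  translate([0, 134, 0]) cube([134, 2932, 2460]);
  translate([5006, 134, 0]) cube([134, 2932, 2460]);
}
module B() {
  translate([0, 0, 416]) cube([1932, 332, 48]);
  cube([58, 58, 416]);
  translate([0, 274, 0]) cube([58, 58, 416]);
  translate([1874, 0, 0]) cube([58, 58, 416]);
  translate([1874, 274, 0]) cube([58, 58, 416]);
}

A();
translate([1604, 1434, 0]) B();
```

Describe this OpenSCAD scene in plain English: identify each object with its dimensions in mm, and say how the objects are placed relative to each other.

A is the wall frame of a small rectangular building: four walls, each 2460 mm tall and 134 mm thick, enclosing a footprint 5140 mm (x) by 3200 mm (y) outside-to-outside, with no floor or roof. The front and back walls (the −y and +y sides) span the full width; the two side walls fit between them.

B is a long wooden bench with a 1932 mm (x) × 332 mm (y) seat, 48 mm thick, its top surface 464 mm above the floor. Four 58 mm square legs at the seat corners, flush with the edges, run from z = 0 to the seat underside.

The bench sits inside the house frame, centred.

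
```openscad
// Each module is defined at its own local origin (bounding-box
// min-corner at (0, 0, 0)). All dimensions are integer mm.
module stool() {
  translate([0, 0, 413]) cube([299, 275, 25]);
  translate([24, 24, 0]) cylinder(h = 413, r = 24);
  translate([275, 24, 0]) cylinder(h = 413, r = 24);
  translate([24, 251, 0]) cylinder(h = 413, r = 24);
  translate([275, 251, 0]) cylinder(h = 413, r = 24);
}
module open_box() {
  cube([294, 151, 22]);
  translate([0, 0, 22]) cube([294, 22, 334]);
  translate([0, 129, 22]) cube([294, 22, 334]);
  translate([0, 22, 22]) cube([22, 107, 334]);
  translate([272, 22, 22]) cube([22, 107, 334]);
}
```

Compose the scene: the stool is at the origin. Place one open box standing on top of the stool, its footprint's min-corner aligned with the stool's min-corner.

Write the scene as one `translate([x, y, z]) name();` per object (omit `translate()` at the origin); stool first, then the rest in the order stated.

stool();
translate([0, 0, 438]) open_box();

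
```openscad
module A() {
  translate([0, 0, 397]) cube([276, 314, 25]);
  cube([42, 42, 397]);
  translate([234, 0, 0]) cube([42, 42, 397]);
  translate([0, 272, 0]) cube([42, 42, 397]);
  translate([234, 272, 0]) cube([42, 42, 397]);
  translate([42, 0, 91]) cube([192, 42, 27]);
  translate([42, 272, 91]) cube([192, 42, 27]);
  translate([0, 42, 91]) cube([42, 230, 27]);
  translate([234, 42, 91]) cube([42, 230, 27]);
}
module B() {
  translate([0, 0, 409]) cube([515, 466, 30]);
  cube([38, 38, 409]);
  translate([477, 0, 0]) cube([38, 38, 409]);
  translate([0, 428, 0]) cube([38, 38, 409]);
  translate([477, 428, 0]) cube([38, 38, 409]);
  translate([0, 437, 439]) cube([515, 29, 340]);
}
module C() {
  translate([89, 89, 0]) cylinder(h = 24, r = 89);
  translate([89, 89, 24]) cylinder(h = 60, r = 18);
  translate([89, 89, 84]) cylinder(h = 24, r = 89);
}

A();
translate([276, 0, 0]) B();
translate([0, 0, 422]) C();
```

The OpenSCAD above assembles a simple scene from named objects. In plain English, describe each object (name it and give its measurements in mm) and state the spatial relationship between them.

A is a simple wooden stool: a rectangular seat 276 mm (x) by 314 mm (y), 25 mm thick, top face at z = 422 mm, on four square legs, each 42×42 mm in cross-section. The legs rest on z = 0, each flush with a corner of the seat. Four stretchers, 42 mm wide and 27 mm tall, connect adjacent legs with their undersides at z = 91 mm, each running between the inner faces of the legs it joins and aligned with the legs' outer faces on the other axis.

B is a chair: 515×466 mm seat, 30 mm thick, top at z = 439 mm, on four 38 mm square corner legs flush with the seat edges. A 29 mm thick backrest slab spans the full seat width, extending 340 mm above the seat top, its back face flush with the seat's +y edge.

C is a spool: two coaxial disc flanges of radius 89 mm and thickness 24 mm, joined by a core cylinder of radius 18 mm and height 60 mm. The lower flange rests on z = 0 and the three cylinders share a vertical axis.

The chair is against the stool's +x side, with their −y faces flush. The spool is on top of the stool.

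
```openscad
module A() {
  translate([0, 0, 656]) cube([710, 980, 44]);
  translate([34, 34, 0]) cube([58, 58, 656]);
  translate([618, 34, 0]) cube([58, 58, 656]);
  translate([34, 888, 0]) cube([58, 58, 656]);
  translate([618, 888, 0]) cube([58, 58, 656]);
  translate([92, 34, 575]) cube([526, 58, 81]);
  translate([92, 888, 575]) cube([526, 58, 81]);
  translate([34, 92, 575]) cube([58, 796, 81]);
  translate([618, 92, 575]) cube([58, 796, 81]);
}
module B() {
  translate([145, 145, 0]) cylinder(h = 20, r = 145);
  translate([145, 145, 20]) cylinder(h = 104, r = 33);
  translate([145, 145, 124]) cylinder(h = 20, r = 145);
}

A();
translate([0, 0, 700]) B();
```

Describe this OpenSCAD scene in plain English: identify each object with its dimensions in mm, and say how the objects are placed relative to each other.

A is a rectangular dining table. The top is 710×980×44 mm with its upper surface at z = 700 mm. It stands on four 58×58 mm square legs, each inset 34 mm from the nearest pair of top edges, running from the floor to the underside of the top. Four apron rails, 58 mm thick and 81 mm tall, run between adjacent legs with their top edges flush with the underside of the top and their outer faces flush with the legs' outer faces.

B is a spool: two coaxial disc flanges of radius 145 mm and thickness 20 mm, joined by a core cylinder of radius 33 mm and height 104 mm. The lower flange rests on z = 0 and the three cylinders share a vertical axis.

The spool is on top of the table.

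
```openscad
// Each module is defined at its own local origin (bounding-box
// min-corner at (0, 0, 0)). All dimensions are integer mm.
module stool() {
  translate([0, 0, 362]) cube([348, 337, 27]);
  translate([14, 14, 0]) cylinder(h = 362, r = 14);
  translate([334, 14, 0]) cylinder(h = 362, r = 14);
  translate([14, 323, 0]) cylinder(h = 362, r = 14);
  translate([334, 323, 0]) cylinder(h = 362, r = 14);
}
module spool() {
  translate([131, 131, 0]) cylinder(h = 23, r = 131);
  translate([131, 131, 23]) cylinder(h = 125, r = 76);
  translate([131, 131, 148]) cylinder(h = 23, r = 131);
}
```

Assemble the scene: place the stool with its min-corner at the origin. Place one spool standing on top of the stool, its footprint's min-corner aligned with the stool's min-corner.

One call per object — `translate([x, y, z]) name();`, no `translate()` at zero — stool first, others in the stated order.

stool();
translate([0, 0, 389]) spool();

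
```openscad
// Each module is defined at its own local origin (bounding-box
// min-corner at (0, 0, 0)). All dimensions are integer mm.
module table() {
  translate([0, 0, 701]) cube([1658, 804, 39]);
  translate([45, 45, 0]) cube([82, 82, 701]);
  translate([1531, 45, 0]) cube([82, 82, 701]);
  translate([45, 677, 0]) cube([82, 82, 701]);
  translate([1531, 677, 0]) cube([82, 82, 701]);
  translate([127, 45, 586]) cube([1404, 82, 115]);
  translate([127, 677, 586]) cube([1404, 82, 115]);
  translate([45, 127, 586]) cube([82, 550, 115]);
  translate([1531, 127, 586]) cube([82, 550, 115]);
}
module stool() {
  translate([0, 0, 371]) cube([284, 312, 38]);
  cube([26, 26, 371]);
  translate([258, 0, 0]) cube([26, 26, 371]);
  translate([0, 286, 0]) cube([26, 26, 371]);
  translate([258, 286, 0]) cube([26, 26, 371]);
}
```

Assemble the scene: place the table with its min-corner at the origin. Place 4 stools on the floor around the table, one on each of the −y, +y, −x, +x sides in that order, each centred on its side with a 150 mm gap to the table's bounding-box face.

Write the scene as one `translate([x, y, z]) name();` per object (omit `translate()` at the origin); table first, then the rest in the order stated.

table();
translate([687, -462, 0]) stool();
translate([687, 954, 0]) stool();
translate([-434, 246, 0]) stool();
translate([1808, 246, 0]) stool();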